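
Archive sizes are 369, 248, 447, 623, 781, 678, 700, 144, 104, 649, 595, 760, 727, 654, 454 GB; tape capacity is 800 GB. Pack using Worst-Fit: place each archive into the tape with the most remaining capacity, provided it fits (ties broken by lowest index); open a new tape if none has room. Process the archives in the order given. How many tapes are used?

369 GB → tape 1 (remaining 431 GB)
248 GB → tape 1 (remaining 183 GB)
447 GB → tape 2 (remaining 353 GB)
623 GB → tape 3 (remaining 177 GB)
781 GB → tape 4 (remaining 19 GB)
678 GB → tape 5 (remaining 122 GB)
700 GB → tape 6 (remaining 100 GB)
144 GB → tape 2 (remaining 209 GB)
104 GB → tape 2 (remaining 105 GB)
649 GB → tape 7 (remaining 151 GB)
595 GB → tape 8 (remaining 205 GB)
760 GB → tape 9 (remaining 40 GB)
727 GB → tape 10 (remaining 73 GB)
654 GB → tape 11 (remaining 146 GB)
454 GB → tape 12 (remaining 346 GB)

12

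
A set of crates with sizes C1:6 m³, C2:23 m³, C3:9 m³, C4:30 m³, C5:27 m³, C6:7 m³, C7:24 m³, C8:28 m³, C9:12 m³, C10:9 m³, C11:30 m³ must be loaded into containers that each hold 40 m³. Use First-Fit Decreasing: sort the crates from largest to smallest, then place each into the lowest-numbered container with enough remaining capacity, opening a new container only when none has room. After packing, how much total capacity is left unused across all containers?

35

Sorted descending: 30, 30, 28, 27, 24, 23, 12, 9, 9, 7, 6.
container 1: place 30 m³, 10 m³ left
container 2: place 30 m³, 10 m³ left
container 3: place 28 m³, 12 m³ left
container 4: place 27 m³, 13 m³ left
container 5: place 24 m³, 16 m³ left
container 6: place 23 m³, 17 m³ left
container 3: place 12 m³, 0 m³ left
container 1: place 9 m³, 1 m³ left
container 2: place 9 m³, 1 m³ left
container 4: place 7 m³, 6 m³ left
container 4: place 6 m³, 0 m³ left
6 containers × 40 m³ = 240 m³; used 205 m³; unused 35 m³.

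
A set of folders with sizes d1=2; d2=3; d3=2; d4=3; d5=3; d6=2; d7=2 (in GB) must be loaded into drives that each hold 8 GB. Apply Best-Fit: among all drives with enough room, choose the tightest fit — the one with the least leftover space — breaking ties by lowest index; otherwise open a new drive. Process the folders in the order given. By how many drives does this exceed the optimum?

Best-Fit: [2,3,2] [3,3,2] [2] → 3 drives.
Total size 17 GB; any packing needs at least ⌈17/8⌉ = 3 drives.
So 3 is already optimal.

0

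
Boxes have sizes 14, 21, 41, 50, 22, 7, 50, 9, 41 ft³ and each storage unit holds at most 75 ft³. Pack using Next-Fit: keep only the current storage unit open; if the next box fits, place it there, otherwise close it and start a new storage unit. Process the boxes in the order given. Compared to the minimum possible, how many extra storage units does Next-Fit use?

1

Next-Fit: [14,21] [41] [50,22] [7,50,9] [41] → 5 storage units.
Total size 255 ft³; any packing needs at least ⌈255/75⌉ = 4 storage units.
An optimal packing achieves that bound: [50,22] [50,21] [41,14,9,7] [41] → 4 storage units.
Excess: 5 − 4 = 1.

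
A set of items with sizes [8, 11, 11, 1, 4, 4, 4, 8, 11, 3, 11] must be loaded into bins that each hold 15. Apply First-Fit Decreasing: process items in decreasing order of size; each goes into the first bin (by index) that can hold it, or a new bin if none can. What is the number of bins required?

6 bins

Sorted descending: 11, 11, 11, 11, 8, 8, 4, 4, 4, 3, 1.
bin 1: place 11, 4 left
bin 2: place 11, 4 left
bin 3: place 11, 4 left
bin 4: place 11, 4 left
bin 5: place 8, 7 left
bin 6: place 8, 7 left
bin 1: place 4, 0 left
bin 2: place 4, 0 left
bin 3: place 4, 0 left
bin 4: place 3, 1 left
bin 4: place 1, 0 left
Final bins: [11,4] [11,4] [11,4] [11,3,1] [8] [8].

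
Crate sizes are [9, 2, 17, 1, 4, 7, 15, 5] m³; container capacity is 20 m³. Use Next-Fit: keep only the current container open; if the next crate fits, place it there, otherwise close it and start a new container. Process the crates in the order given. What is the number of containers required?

4

Put 9 m³ in container 1; 11 m³ remain.
Put 2 m³ in container 1; 9 m³ remain.
Put 17 m³ in container 2; 3 m³ remain.
Put 1 m³ in container 2; 2 m³ remain.
Put 4 m³ in container 3; 16 m³ remain.
Put 7 m³ in container 3; 9 m³ remain.
Put 15 m³ in container 4; 5 m³ remain.
Put 5 m³ in container 4; 0 m³ remain.
Final containers: [9,2] [17,1] [4,7] [15,5].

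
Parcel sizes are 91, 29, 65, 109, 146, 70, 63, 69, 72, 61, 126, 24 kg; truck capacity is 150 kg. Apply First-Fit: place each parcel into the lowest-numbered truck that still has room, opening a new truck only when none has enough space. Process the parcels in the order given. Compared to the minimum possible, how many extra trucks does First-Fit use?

First-Fit: [91,29,24] [65,70] [109] [146] [63,69] [72,61] [126] → 7 trucks.
Total size 925 kg; any packing needs at least ⌈925/150⌉ = 7 trucks.
So 7 is already optimal.

0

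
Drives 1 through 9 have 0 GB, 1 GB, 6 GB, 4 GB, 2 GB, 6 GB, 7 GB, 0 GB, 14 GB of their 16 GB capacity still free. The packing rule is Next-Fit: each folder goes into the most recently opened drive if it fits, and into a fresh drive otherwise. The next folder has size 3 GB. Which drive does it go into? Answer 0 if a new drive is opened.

9

Next-Fit only looks at drive 9, which has 14 GB free.
3 GB fits there.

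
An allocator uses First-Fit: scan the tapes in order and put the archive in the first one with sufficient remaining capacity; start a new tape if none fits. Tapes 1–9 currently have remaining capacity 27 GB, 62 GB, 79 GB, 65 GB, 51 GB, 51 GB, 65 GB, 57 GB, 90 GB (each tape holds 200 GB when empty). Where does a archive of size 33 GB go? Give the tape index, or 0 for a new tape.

Tapes with room: tape 2 (62 GB), tape 3 (79 GB), tape 4 (65 GB), tape 5 (51 GB), tape 6 (51 GB), tape 7 (65 GB), tape 8 (57 GB), tape 9 (90 GB).
The first with room is tape 2.

2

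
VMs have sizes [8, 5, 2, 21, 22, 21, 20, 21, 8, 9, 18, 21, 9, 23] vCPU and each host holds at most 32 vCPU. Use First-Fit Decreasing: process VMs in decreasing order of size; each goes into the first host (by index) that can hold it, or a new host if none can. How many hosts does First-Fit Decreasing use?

8

Sorted descending: 23, 22, 21, 21, 21, 21, 20, 18, 9, 9, 8, 8, 5, 2.
23 vCPU → host 1 (remaining 9 vCPU)
22 vCPU → host 2 (remaining 10 vCPU)
21 vCPU → host 3 (remaining 11 vCPU)
21 vCPU → host 4 (remaining 11 vCPU)
21 vCPU → host 5 (remaining 11 vCPU)
21 vCPU → host 6 (remaining 11 vCPU)
20 vCPU → host 7 (remaining 12 vCPU)
18 vCPU → host 8 (remaining 14 vCPU)
9 vCPU → host 1 (remaining 0 vCPU)
9 vCPU → host 2 (remaining 1 vCPU)
8 vCPU → host 3 (remaining 3 vCPU)
8 vCPU → host 4 (remaining 3 vCPU)
5 vCPU → host 5 (remaining 6 vCPU)
2 vCPU → host 3 (remaining 1 vCPU)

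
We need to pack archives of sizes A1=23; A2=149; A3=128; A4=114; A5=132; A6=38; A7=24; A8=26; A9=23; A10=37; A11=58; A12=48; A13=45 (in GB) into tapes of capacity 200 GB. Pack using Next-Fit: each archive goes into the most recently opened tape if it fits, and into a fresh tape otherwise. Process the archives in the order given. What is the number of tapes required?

Put A1 (23 GB) in tape 1; 177 GB remain.
Put A2 (149 GB) in tape 1; 28 GB remain.
Put A3 (128 GB) in tape 2; 72 GB remain.
Put A4 (114 GB) in tape 3; 86 GB remain.
Put A5 (132 GB) in tape 4; 68 GB remain.
Put A6 (38 GB) in tape 4; 30 GB remain.
Put A7 (24 GB) in tape 4; 6 GB remain.
Put A8 (26 GB) in tape 5; 174 GB remain.
Put A9 (23 GB) in tape 5; 151 GB remain.
Put A10 (37 GB) in tape 5; 114 GB remain.
Put A11 (58 GB) in tape 5; 56 GB remain.
Put A12 (48 GB) in tape 5; 8 GB remain.
Put A13 (45 GB) in tape 6; 155 GB remain.

6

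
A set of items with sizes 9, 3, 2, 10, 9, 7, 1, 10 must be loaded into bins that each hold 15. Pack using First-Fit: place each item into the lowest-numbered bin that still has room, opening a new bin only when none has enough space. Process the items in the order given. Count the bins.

5 bins

Put 9 in bin 1; 6 remain.
Put 3 in bin 1; 3 remain.
Put 2 in bin 1; 1 remain.
Put 10 in bin 2; 5 remain.
Put 9 in bin 3; 6 remain.
Put 7 in bin 4; 8 remain.
Put 1 in bin 1; 0 remain.
Put 10 in bin 5; 5 remain.
Final bins: [9,3,2,1] [10] [9] [7] [10].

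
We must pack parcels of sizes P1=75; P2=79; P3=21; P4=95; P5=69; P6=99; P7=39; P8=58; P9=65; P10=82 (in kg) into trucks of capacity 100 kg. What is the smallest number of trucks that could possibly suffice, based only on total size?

Total size = 75 + 79 + 21 + 95 + 69 + 99 + 39 + 58 + 65 + 82 = 682 kg.
⌈682 / 100⌉ = 7.

7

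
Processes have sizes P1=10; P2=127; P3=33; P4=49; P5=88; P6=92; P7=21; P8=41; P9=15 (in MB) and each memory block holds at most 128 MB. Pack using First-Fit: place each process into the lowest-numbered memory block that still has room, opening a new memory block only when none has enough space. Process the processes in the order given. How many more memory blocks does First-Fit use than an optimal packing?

First-Fit: [10,33,49,21,15] [127] [88] [92] [41] → 5 memory blocks.
Total size 476 MB; any packing needs at least ⌈476/128⌉ = 4 memory blocks.
An optimal packing achieves that bound: [127] [92,33] [88,21,15] [49,41,10] → 4 memory blocks.
Excess: 5 − 4 = 1.

1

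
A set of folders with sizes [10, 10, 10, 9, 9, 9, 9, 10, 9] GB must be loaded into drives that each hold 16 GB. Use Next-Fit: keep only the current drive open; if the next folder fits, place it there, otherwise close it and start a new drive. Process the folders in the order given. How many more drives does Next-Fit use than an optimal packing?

0

Next-Fit: [10] [10] [10] [9] [9] [9] [9] [10] [9] → 9 drives.
9 folders exceed 8 GB (half the capacity), and no two of those can share a drive, so at least 9 drives are needed.
So 9 is already optimal.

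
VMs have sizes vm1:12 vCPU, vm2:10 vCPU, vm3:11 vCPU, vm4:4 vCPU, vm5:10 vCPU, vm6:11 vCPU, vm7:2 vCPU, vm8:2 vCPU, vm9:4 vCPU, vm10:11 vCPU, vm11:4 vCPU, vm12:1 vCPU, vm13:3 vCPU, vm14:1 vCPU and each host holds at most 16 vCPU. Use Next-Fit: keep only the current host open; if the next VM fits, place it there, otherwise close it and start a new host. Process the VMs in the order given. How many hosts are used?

7

vm1 (12 vCPU) → host 1 (remaining 4 vCPU)
vm2 (10 vCPU) → host 2 (remaining 6 vCPU)
vm3 (11 vCPU) → host 3 (remaining 5 vCPU)
vm4 (4 vCPU) → host 3 (remaining 1 vCPU)
vm5 (10 vCPU) → host 4 (remaining 6 vCPU)
vm6 (11 vCPU) → host 5 (remaining 5 vCPU)
vm7 (2 vCPU) → host 5 (remaining 3 vCPU)
vm8 (2 vCPU) → host 5 (remaining 1 vCPU)
vm9 (4 vCPU) → host 6 (remaining 12 vCPU)
vm10 (11 vCPU) → host 6 (remaining 1 vCPU)
vm11 (4 vCPU) → host 7 (remaining 12 vCPU)
vm12 (1 vCPU) → host 7 (remaining 11 vCPU)
vm13 (3 vCPU) → host 7 (remaining 8 vCPU)
vm14 (1 vCPU) → host 7 (remaining 7 vCPU)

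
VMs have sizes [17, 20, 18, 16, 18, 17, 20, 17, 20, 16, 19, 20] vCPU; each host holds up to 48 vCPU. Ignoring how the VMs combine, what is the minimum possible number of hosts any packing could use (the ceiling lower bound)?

Total size = 17 + 20 + 18 + 16 + 18 + 17 + 20 + 17 + 20 + 16 + 19 + 20 = 218 vCPU.
⌈218 / 48⌉ = 5.

5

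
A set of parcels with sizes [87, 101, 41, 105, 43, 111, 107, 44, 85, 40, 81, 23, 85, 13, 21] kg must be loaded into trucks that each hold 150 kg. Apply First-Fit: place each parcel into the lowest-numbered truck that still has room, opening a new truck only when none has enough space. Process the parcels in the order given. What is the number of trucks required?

87 kg → truck 1 (remaining 63 kg)
101 kg → truck 2 (remaining 49 kg)
41 kg → truck 1 (remaining 22 kg)
105 kg → truck 3 (remaining 45 kg)
43 kg → truck 2 (remaining 6 kg)
111 kg → truck 4 (remaining 39 kg)
107 kg → truck 5 (remaining 43 kg)
44 kg → truck 3 (remaining 1 kg)
85 kg → truck 6 (remaining 65 kg)
40 kg → truck 5 (remaining 3 kg)
81 kg → truck 7 (remaining 69 kg)
23 kg → truck 4 (remaining 16 kg)
85 kg → truck 8 (remaining 65 kg)
13 kg → truck 1 (remaining 9 kg)
21 kg → truck 6 (remaining 44 kg)
Final trucks: [87,41,13] [101,43] [105,44] [111,23] [107,40] [85,21] [81] [85].

8 trucks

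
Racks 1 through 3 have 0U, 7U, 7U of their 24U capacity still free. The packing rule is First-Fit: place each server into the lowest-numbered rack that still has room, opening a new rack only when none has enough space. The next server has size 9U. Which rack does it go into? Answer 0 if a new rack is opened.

0

No rack has ≥ 9U free, so a new rack is opened.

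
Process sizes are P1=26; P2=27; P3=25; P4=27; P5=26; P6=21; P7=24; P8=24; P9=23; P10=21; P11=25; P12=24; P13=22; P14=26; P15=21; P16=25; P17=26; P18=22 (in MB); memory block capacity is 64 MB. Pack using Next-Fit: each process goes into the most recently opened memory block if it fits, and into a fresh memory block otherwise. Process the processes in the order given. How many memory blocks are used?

memory block 1: place P1 (26 MB), 38 MB left
memory block 1: place P2 (27 MB), 11 MB left
memory block 2: place P3 (25 MB), 39 MB left
memory block 2: place P4 (27 MB), 12 MB left
memory block 3: place P5 (26 MB), 38 MB left
memory block 3: place P6 (21 MB), 17 MB left
memory block 4: place P7 (24 MB), 40 MB left
memory block 4: place P8 (24 MB), 16 MB left
memory block 5: place P9 (23 MB), 41 MB left
memory block 5: place P10 (21 MB), 20 MB left
memory block 6: place P11 (25 MB), 39 MB left
memory block 6: place P12 (24 MB), 15 MB left
memory block 7: place P13 (22 MB), 42 MB left
memory block 7: place P14 (26 MB), 16 MB left
memory block 8: place P15 (21 MB), 43 MB left
memory block 8: place P16 (25 MB), 18 MB left
memory block 9: place P17 (26 MB), 38 MB left
memory block 9: place P18 (22 MB), 16 MB left

9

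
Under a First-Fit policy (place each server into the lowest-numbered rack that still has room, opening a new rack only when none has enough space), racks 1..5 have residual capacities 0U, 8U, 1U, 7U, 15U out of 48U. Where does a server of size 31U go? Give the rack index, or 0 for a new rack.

No rack has ≥ 31U free, so a new rack is opened.

0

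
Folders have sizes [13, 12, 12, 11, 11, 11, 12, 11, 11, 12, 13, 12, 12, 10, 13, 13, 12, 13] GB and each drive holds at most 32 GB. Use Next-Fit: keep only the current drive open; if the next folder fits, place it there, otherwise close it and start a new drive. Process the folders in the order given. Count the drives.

9

Put 13 GB in drive 1; 19 GB remain.
Put 12 GB in drive 1; 7 GB remain.
Put 12 GB in drive 2; 20 GB remain.
Put 11 GB in drive 2; 9 GB remain.
Put 11 GB in drive 3; 21 GB remain.
Put 11 GB in drive 3; 10 GB remain.
Put 12 GB in drive 4; 20 GB remain.
Put 11 GB in drive 4; 9 GB remain.
Put 11 GB in drive 5; 21 GB remain.
Put 12 GB in drive 5; 9 GB remain.
Put 13 GB in drive 6; 19 GB remain.
Put 12 GB in drive 6; 7 GB remain.
Put 12 GB in drive 7; 20 GB remain.
Put 10 GB in drive 7; 10 GB remain.
Put 13 GB in drive 8; 19 GB remain.
Put 13 GB in drive 8; 6 GB remain.
Put 12 GB in drive 9; 20 GB remain.
Put 13 GB in drive 9; 7 GB remain.
Final drives: [13,12] [12,11] [11,11] [12,11] [11,12] [13,12] [12,10] [13,13] [12,13].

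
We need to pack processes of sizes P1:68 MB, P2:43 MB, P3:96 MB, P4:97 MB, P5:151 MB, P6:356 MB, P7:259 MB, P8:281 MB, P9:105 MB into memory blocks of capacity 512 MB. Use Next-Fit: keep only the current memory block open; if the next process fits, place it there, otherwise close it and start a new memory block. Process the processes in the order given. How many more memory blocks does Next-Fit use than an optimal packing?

Next-Fit: [68,43,96,97,151] [356] [259] [281,105] → 4 memory blocks.
Total size 1456 MB; any packing needs at least ⌈1456/512⌉ = 3 memory blocks.
An optimal packing achieves that bound: [356,151] [281,105,97] [259,96,68,43] → 3 memory blocks.
Excess: 4 − 3 = 1.

1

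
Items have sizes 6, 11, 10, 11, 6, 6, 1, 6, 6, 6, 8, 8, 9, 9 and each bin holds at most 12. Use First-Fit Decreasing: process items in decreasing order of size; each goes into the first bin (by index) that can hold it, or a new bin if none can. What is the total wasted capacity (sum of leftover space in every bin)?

Sorted descending: 11, 11, 10, 9, 9, 8, 8, 6, 6, 6, 6, 6, 6, 1.
Put 11 in bin 1; 1 remain.
Put 11 in bin 2; 1 remain.
Put 10 in bin 3; 2 remain.
Put 9 in bin 4; 3 remain.
Put 9 in bin 5; 3 remain.
Put 8 in bin 6; 4 remain.
Put 8 in bin 7; 4 remain.
Put 6 in bin 8; 6 remain.
Put 6 in bin 8; 0 remain.
Put 6 in bin 9; 6 remain.
Put 6 in bin 9; 0 remain.
Put 6 in bin 10; 6 remain.
Put 6 in bin 10; 0 remain.
Put 1 in bin 1; 0 remain.
10 bins × 12 = 120; used 103; unused 17.

17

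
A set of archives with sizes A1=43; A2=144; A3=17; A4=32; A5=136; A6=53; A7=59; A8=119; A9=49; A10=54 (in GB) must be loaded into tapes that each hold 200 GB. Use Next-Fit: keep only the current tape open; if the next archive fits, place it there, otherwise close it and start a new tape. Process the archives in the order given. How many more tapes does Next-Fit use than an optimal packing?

1

Next-Fit: [43,144] [17,32,136] [53,59] [119,49] [54] → 5 tapes.
Total size 706 GB; any packing needs at least ⌈706/200⌉ = 4 tapes.
An optimal packing achieves that bound: [144,54] [136,59] [119,53,17] [49,43,32] → 4 tapes.
Excess: 5 − 4 = 1.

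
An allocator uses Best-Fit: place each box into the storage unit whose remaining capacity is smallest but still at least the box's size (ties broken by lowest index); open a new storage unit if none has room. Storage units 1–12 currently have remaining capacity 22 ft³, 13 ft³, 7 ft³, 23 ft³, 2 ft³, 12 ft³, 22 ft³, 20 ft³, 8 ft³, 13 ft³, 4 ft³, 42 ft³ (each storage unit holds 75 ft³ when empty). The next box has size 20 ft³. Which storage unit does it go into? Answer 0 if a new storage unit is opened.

8

Storage units with room: storage unit 1 (22 ft³), storage unit 4 (23 ft³), storage unit 7 (22 ft³), storage unit 8 (20 ft³), storage unit 12 (42 ft³).
Tightest fit is storage unit 8 with 20 ft³ free.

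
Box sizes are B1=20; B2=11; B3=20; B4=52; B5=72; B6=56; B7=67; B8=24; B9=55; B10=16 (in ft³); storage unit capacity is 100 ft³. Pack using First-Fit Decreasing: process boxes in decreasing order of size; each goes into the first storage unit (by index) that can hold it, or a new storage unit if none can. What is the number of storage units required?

Sorted descending: 72, 67, 56, 55, 52, 24, 20, 20, 16, 11.
72 ft³ → storage unit 1 (remaining 28 ft³)
67 ft³ → storage unit 2 (remaining 33 ft³)
56 ft³ → storage unit 3 (remaining 44 ft³)
55 ft³ → storage unit 4 (remaining 45 ft³)
52 ft³ → storage unit 5 (remaining 48 ft³)
24 ft³ → storage unit 1 (remaining 4 ft³)
20 ft³ → storage unit 2 (remaining 13 ft³)
20 ft³ → storage unit 3 (remaining 24 ft³)
16 ft³ → storage unit 3 (remaining 8 ft³)
11 ft³ → storage unit 2 (remaining 2 ft³)

5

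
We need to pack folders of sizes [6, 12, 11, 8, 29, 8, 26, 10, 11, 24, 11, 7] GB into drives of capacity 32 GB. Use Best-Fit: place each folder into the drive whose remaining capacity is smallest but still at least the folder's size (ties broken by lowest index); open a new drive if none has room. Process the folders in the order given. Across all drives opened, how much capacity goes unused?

29

drive 1: place 6 GB, 26 GB left
drive 1: place 12 GB, 14 GB left
drive 1: place 11 GB, 3 GB left
drive 2: place 8 GB, 24 GB left
drive 3: place 29 GB, 3 GB left
drive 2: place 8 GB, 16 GB left
drive 4: place 26 GB, 6 GB left
drive 2: place 10 GB, 6 GB left
drive 5: place 11 GB, 21 GB left
drive 6: place 24 GB, 8 GB left
drive 5: place 11 GB, 10 GB left
drive 6: place 7 GB, 1 GB left
6 drives × 32 GB = 192 GB; used 163 GB; unused 29 GB.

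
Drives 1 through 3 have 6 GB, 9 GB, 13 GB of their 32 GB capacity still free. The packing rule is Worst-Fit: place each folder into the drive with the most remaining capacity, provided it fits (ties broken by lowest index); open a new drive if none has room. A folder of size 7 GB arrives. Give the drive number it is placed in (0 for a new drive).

3

Drives with room: drive 2 (9 GB), drive 3 (13 GB).
Most room is drive 3 with 13 GB free.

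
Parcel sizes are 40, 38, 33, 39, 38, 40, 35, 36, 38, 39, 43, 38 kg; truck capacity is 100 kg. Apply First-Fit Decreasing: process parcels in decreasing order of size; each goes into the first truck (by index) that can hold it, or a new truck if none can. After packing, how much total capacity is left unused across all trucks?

Sorted descending: 43, 40, 40, 39, 39, 38, 38, 38, 38, 36, 35, 33.
truck 1: place 43 kg, 57 kg left
truck 1: place 40 kg, 17 kg left
truck 2: place 40 kg, 60 kg left
truck 2: place 39 kg, 21 kg left
truck 3: place 39 kg, 61 kg left
truck 3: place 38 kg, 23 kg left
truck 4: place 38 kg, 62 kg left
truck 4: place 38 kg, 24 kg left
truck 5: place 38 kg, 62 kg left
truck 5: place 36 kg, 26 kg left
truck 6: place 35 kg, 65 kg left
truck 6: place 33 kg, 32 kg left
6 trucks × 100 kg = 600 kg; used 457 kg; unused 143 kg.

143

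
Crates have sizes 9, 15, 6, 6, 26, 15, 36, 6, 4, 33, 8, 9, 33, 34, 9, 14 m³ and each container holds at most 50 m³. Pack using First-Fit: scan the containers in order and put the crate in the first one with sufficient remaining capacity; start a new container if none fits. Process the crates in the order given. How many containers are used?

6

Put 9 m³ in container 1; 41 m³ remain.
Put 15 m³ in container 1; 26 m³ remain.
Put 6 m³ in container 1; 20 m³ remain.
Put 6 m³ in container 1; 14 m³ remain.
Put 26 m³ in container 2; 24 m³ remain.
Put 15 m³ in container 2; 9 m³ remain.
Put 36 m³ in container 3; 14 m³ remain.
Put 6 m³ in container 1; 8 m³ remain.
Put 4 m³ in container 1; 4 m³ remain.
Put 33 m³ in container 4; 17 m³ remain.
Put 8 m³ in container 2; 1 m³ remain.
Put 9 m³ in container 3; 5 m³ remain.
Put 33 m³ in container 5; 17 m³ remain.
Put 34 m³ in container 6; 16 m³ remain.
Put 9 m³ in container 4; 8 m³ remain.
Put 14 m³ in container 5; 3 m³ remain.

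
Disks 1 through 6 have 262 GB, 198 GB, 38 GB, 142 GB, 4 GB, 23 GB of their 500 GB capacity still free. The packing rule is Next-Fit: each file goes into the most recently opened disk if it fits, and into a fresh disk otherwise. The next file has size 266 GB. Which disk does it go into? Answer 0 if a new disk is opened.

0

Next-Fit only looks at disk 6, which has 23 GB free.
266 GB does not fit, so a new disk is opened.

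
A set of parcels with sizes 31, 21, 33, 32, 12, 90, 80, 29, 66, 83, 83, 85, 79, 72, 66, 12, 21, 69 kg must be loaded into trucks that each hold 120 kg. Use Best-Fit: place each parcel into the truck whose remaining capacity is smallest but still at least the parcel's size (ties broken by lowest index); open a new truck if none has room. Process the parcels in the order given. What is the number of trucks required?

truck 1: place 31 kg, 89 kg left
truck 1: place 21 kg, 68 kg left
truck 1: place 33 kg, 35 kg left
truck 1: place 32 kg, 3 kg left
truck 2: place 12 kg, 108 kg left
truck 2: place 90 kg, 18 kg left
truck 3: place 80 kg, 40 kg left
truck 3: place 29 kg, 11 kg left
truck 4: place 66 kg, 54 kg left
truck 5: place 83 kg, 37 kg left
truck 6: place 83 kg, 37 kg left
truck 7: place 85 kg, 35 kg left
truck 8: place 79 kg, 41 kg left
truck 9: place 72 kg, 48 kg left
truck 10: place 66 kg, 54 kg left
truck 2: place 12 kg, 6 kg left
truck 7: place 21 kg, 14 kg left
truck 11: place 69 kg, 51 kg left

11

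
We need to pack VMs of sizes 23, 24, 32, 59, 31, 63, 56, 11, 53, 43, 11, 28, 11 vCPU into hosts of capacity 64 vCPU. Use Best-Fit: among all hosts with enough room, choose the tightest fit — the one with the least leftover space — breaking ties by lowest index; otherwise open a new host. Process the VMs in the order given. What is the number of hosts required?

8

Put 23 vCPU in host 1; 41 vCPU remain.
Put 24 vCPU in host 1; 17 vCPU remain.
Put 32 vCPU in host 2; 32 vCPU remain.
Put 59 vCPU in host 3; 5 vCPU remain.
Put 31 vCPU in host 2; 1 vCPU remain.
Put 63 vCPU in host 4; 1 vCPU remain.
Put 56 vCPU in host 5; 8 vCPU remain.
Put 11 vCPU in host 1; 6 vCPU remain.
Put 53 vCPU in host 6; 11 vCPU remain.
Put 43 vCPU in host 7; 21 vCPU remain.
Put 11 vCPU in host 6; 0 vCPU remain.
Put 28 vCPU in host 8; 36 vCPU remain.
Put 11 vCPU in host 7; 10 vCPU remain.
Final hosts: [23,24,11] [32,31] [59] [63] [56] [53,11] [43,11] [28].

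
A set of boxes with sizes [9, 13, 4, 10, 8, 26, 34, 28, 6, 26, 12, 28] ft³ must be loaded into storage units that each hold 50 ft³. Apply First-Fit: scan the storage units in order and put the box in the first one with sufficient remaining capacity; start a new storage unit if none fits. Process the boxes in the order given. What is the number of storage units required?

9 ft³ → storage unit 1 (remaining 41 ft³)
13 ft³ → storage unit 1 (remaining 28 ft³)
4 ft³ → storage unit 1 (remaining 24 ft³)
10 ft³ → storage unit 1 (remaining 14 ft³)
8 ft³ → storage unit 1 (remaining 6 ft³)
26 ft³ → storage unit 2 (remaining 24 ft³)
34 ft³ → storage unit 3 (remaining 16 ft³)
28 ft³ → storage unit 4 (remaining 22 ft³)
6 ft³ → storage unit 1 (remaining 0 ft³)
26 ft³ → storage unit 5 (remaining 24 ft³)
12 ft³ → storage unit 2 (remaining 12 ft³)
28 ft³ → storage unit 6 (remaining 22 ft³)

6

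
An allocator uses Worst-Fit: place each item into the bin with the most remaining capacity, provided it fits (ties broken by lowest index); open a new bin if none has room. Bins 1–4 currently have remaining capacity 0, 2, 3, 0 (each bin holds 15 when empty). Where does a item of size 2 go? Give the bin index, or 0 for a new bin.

3

Bins with room: bin 2 (2), bin 3 (3).
Most room is bin 3 with 3 free.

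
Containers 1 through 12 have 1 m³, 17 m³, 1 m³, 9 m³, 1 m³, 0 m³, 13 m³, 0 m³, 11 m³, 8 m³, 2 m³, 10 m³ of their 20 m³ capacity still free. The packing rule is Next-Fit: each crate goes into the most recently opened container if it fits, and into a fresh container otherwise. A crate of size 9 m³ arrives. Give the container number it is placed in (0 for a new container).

12

Next-Fit only looks at container 12, which has 10 m³ free.
9 m³ fits there.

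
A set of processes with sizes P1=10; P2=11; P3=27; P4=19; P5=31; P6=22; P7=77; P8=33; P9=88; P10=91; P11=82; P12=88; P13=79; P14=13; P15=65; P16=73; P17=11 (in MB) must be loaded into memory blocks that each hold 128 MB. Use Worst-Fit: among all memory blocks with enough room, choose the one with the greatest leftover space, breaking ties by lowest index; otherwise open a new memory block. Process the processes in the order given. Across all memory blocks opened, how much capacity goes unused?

P1 (10 MB) → memory block 1 (remaining 118 MB)
P2 (11 MB) → memory block 1 (remaining 107 MB)
P3 (27 MB) → memory block 1 (remaining 80 MB)
P4 (19 MB) → memory block 1 (remaining 61 MB)
P5 (31 MB) → memory block 1 (remaining 30 MB)
P6 (22 MB) → memory block 1 (remaining 8 MB)
P7 (77 MB) → memory block 2 (remaining 51 MB)
P8 (33 MB) → memory block 2 (remaining 18 MB)
P9 (88 MB) → memory block 3 (remaining 40 MB)
P10 (91 MB) → memory block 4 (remaining 37 MB)
P11 (82 MB) → memory block 5 (remaining 46 MB)
P12 (88 MB) → memory block 6 (remaining 40 MB)
P13 (79 MB) → memory block 7 (remaining 49 MB)
P14 (13 MB) → memory block 7 (remaining 36 MB)
P15 (65 MB) → memory block 8 (remaining 63 MB)
P16 (73 MB) → memory block 9 (remaining 55 MB)
P17 (11 MB) → memory block 8 (remaining 52 MB)
9 memory blocks × 128 MB = 1152 MB; used 820 MB; unused 332 MB.

332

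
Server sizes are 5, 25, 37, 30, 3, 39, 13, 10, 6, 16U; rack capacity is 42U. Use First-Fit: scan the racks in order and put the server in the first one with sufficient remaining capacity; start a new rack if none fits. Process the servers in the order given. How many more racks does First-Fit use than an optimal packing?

First-Fit: [5,25,3,6] [37] [30,10] [39] [13,16] → 5 racks.
Total size 184U; any packing needs at least ⌈184/42⌉ = 5 racks.
So 5 is already optimal.

0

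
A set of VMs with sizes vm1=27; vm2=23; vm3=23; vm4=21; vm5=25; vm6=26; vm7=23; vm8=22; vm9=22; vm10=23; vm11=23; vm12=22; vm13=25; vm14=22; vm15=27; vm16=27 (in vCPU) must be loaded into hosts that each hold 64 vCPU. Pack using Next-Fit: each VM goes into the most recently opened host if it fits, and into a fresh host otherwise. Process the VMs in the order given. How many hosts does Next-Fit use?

8 hosts

host 1: place vm1 (27 vCPU), 37 vCPU left
host 1: place vm2 (23 vCPU), 14 vCPU left
host 2: place vm3 (23 vCPU), 41 vCPU left
host 2: place vm4 (21 vCPU), 20 vCPU left
host 3: place vm5 (25 vCPU), 39 vCPU left
host 3: place vm6 (26 vCPU), 13 vCPU left
host 4: place vm7 (23 vCPU), 41 vCPU left
host 4: place vm8 (22 vCPU), 19 vCPU left
host 5: place vm9 (22 vCPU), 42 vCPU left
host 5: place vm10 (23 vCPU), 19 vCPU left
host 6: place vm11 (23 vCPU), 41 vCPU left
host 6: place vm12 (22 vCPU), 19 vCPU left
host 7: place vm13 (25 vCPU), 39 vCPU left
host 7: place vm14 (22 vCPU), 17 vCPU left
host 8: place vm15 (27 vCPU), 37 vCPU left
host 8: place vm16 (27 vCPU), 10 vCPU left
Final hosts: [27,23] [23,21] [25,26] [23,22] [22,23] [23,22] [25,22] [27,27].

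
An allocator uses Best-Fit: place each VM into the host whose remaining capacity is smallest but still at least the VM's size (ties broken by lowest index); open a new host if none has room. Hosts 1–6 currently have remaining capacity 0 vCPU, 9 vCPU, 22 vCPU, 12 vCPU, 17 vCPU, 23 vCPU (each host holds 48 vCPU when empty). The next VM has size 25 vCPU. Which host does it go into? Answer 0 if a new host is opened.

0

No host has ≥ 25 vCPU free, so a new host is opened.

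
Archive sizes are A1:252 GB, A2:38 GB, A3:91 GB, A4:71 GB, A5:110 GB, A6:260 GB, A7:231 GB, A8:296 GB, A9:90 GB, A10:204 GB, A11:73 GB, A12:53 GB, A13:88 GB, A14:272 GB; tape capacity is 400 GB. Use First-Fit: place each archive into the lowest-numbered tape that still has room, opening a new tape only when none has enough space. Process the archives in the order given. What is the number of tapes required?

Put A1 (252 GB) in tape 1; 148 GB remain.
Put A2 (38 GB) in tape 1; 110 GB remain.
Put A3 (91 GB) in tape 1; 19 GB remain.
Put A4 (71 GB) in tape 2; 329 GB remain.
Put A5 (110 GB) in tape 2; 219 GB remain.
Put A6 (260 GB) in tape 3; 140 GB remain.
Put A7 (231 GB) in tape 4; 169 GB remain.
Put A8 (296 GB) in tape 5; 104 GB remain.
Put A9 (90 GB) in tape 2; 129 GB remain.
Put A10 (204 GB) in tape 6; 196 GB remain.
Put A11 (73 GB) in tape 2; 56 GB remain.
Put A12 (53 GB) in tape 2; 3 GB remain.
Put A13 (88 GB) in tape 3; 52 GB remain.
Put A14 (272 GB) in tape 7; 128 GB remain.
Final tapes: [252,38,91] [71,110,90,73,53] [260,88] [231] [296] [204] [272].

7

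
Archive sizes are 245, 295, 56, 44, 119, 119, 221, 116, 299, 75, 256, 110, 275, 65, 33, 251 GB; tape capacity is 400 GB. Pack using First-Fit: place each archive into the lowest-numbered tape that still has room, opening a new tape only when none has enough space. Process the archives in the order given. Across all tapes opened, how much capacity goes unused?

tape 1: place 245 GB, 155 GB left
tape 2: place 295 GB, 105 GB left
tape 1: place 56 GB, 99 GB left
tape 1: place 44 GB, 55 GB left
tape 3: place 119 GB, 281 GB left
tape 3: place 119 GB, 162 GB left
tape 4: place 221 GB, 179 GB left
tape 3: place 116 GB, 46 GB left
tape 5: place 299 GB, 101 GB left
tape 2: place 75 GB, 30 GB left
tape 6: place 256 GB, 144 GB left
tape 4: place 110 GB, 69 GB left
tape 7: place 275 GB, 125 GB left
tape 4: place 65 GB, 4 GB left
tape 1: place 33 GB, 22 GB left
tape 8: place 251 GB, 149 GB left
8 tapes × 400 GB = 3200 GB; used 2579 GB; unused 621 GB.

621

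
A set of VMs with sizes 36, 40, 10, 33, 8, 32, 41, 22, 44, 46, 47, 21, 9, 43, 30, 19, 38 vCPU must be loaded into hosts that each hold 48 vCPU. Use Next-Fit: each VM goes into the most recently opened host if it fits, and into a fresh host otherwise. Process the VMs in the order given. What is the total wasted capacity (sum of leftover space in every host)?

153

host 1: place 36 vCPU, 12 vCPU left
host 2: place 40 vCPU, 8 vCPU left
host 3: place 10 vCPU, 38 vCPU left
host 3: place 33 vCPU, 5 vCPU left
host 4: place 8 vCPU, 40 vCPU left
host 4: place 32 vCPU, 8 vCPU left
host 5: place 41 vCPU, 7 vCPU left
host 6: place 22 vCPU, 26 vCPU left
host 7: place 44 vCPU, 4 vCPU left
host 8: place 46 vCPU, 2 vCPU left
host 9: place 47 vCPU, 1 vCPU left
host 10: place 21 vCPU, 27 vCPU left
host 10: place 9 vCPU, 18 vCPU left
host 11: place 43 vCPU, 5 vCPU left
host 12: place 30 vCPU, 18 vCPU left
host 13: place 19 vCPU, 29 vCPU left
host 14: place 38 vCPU, 10 vCPU left
14 hosts × 48 vCPU = 672 vCPU; used 519 vCPU; unused 153 vCPU.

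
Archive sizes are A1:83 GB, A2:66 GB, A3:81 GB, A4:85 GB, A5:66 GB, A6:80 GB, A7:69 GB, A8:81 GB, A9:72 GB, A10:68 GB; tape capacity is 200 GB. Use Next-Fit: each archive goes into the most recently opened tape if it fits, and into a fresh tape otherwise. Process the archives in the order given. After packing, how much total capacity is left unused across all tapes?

A1 (83 GB) → tape 1 (remaining 117 GB)
A2 (66 GB) → tape 1 (remaining 51 GB)
A3 (81 GB) → tape 2 (remaining 119 GB)
A4 (85 GB) → tape 2 (remaining 34 GB)
A5 (66 GB) → tape 3 (remaining 134 GB)
A6 (80 GB) → tape 3 (remaining 54 GB)
A7 (69 GB) → tape 4 (remaining 131 GB)
A8 (81 GB) → tape 4 (remaining 50 GB)
A9 (72 GB) → tape 5 (remaining 128 GB)
A10 (68 GB) → tape 5 (remaining 60 GB)
5 tapes × 200 GB = 1000 GB; used 751 GB; unused 249 GB.

249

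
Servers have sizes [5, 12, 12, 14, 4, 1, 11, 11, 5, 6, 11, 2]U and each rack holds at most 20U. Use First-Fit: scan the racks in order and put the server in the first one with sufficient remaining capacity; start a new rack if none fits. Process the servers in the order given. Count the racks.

rack 1: place 5U, 15U left
rack 1: place 12U, 3U left
rack 2: place 12U, 8U left
rack 3: place 14U, 6U left
rack 2: place 4U, 4U left
rack 1: place 1U, 2U left
rack 4: place 11U, 9U left
rack 5: place 11U, 9U left
rack 3: place 5U, 1U left
rack 4: place 6U, 3U left
rack 6: place 11U, 9U left
rack 1: place 2U, 0U left

6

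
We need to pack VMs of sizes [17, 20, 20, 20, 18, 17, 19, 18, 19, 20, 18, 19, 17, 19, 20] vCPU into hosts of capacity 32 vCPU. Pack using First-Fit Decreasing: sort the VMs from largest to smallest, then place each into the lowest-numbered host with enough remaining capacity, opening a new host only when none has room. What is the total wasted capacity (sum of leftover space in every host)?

199

Sorted descending: 20, 20, 20, 20, 20, 19, 19, 19, 19, 18, 18, 18, 17, 17, 17.
host 1: place 20 vCPU, 12 vCPU left
host 2: place 20 vCPU, 12 vCPU left
host 3: place 20 vCPU, 12 vCPU left
host 4: place 20 vCPU, 12 vCPU left
host 5: place 20 vCPU, 12 vCPU left
host 6: place 19 vCPU, 13 vCPU left
host 7: place 19 vCPU, 13 vCPU left
host 8: place 19 vCPU, 13 vCPU left
host 9: place 19 vCPU, 13 vCPU left
host 10: place 18 vCPU, 14 vCPU left
host 11: place 18 vCPU, 14 vCPU left
host 12: place 18 vCPU, 14 vCPU left
host 13: place 17 vCPU, 15 vCPU left
host 14: place 17 vCPU, 15 vCPU left
host 15: place 17 vCPU, 15 vCPU left
15 hosts × 32 vCPU = 480 vCPU; used 281 vCPU; unused 199 vCPU.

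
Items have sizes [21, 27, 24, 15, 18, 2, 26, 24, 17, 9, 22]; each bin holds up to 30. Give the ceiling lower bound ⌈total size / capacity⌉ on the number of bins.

7

Total size = 21 + 27 + 24 + 15 + 18 + 2 + 26 + 24 + 17 + 9 + 22 = 205.
⌈205 / 30⌉ = 7.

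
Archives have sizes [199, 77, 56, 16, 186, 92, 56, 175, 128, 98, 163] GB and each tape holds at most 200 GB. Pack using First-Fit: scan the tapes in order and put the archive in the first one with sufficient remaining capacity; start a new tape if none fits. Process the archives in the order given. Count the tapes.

8 tapes

tape 1: place 199 GB, 1 GB left
tape 2: place 77 GB, 123 GB left
tape 2: place 56 GB, 67 GB left
tape 2: place 16 GB, 51 GB left
tape 3: place 186 GB, 14 GB left
tape 4: place 92 GB, 108 GB left
tape 4: place 56 GB, 52 GB left
tape 5: place 175 GB, 25 GB left
tape 6: place 128 GB, 72 GB left
tape 7: place 98 GB, 102 GB left
tape 8: place 163 GB, 37 GB left
Final tapes: [199] [77,56,16] [186] [92,56] [175] [128] [98] [163].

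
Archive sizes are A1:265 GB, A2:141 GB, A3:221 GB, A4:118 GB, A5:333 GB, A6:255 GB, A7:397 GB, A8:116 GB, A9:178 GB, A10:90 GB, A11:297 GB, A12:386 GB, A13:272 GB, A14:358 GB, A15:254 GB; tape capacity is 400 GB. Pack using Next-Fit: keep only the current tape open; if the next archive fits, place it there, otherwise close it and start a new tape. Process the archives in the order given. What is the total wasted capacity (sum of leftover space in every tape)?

1119

tape 1: place A1 (265 GB), 135 GB left
tape 2: place A2 (141 GB), 259 GB left
tape 2: place A3 (221 GB), 38 GB left
tape 3: place A4 (118 GB), 282 GB left
tape 4: place A5 (333 GB), 67 GB left
tape 5: place A6 (255 GB), 145 GB left
tape 6: place A7 (397 GB), 3 GB left
tape 7: place A8 (116 GB), 284 GB left
tape 7: place A9 (178 GB), 106 GB left
tape 7: place A10 (90 GB), 16 GB left
tape 8: place A11 (297 GB), 103 GB left
tape 9: place A12 (386 GB), 14 GB left
tape 10: place A13 (272 GB), 128 GB left
tape 11: place A14 (358 GB), 42 GB left
tape 12: place A15 (254 GB), 146 GB left
12 tapes × 400 GB = 4800 GB; used 3681 GB; unused 1119 GB.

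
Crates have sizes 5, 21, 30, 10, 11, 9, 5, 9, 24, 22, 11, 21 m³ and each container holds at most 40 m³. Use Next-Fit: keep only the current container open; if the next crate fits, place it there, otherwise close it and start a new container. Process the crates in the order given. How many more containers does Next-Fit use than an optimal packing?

Next-Fit: [5,21] [30,10] [11,9,5,9] [24] [22,11] [21] → 6 containers.
Total size 178 m³; any packing needs at least ⌈178/40⌉ = 5 containers.
An optimal packing achieves that bound: [30,10] [24,11,5] [22,11,5] [21,9,9] [21] → 5 containers.
Excess: 6 − 5 = 1.

1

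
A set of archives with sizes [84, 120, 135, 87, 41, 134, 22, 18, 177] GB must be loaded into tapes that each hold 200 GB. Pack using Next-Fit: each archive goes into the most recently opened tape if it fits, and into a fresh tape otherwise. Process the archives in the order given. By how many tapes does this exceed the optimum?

Next-Fit: [84] [120] [135] [87,41] [134,22,18] [177] → 6 tapes.
Total size 818 GB; any packing needs at least ⌈818/200⌉ = 5 tapes.
An optimal packing achieves that bound: [177,22] [135,41,18] [134] [120] [87,84] → 5 tapes.
Excess: 6 − 5 = 1.

1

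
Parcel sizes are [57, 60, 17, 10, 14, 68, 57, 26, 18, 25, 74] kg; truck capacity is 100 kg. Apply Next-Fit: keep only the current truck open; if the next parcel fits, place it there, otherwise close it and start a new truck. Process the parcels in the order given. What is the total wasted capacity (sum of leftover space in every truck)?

174

Put 57 kg in truck 1; 43 kg remain.
Put 60 kg in truck 2; 40 kg remain.
Put 17 kg in truck 2; 23 kg remain.
Put 10 kg in truck 2; 13 kg remain.
Put 14 kg in truck 3; 86 kg remain.
Put 68 kg in truck 3; 18 kg remain.
Put 57 kg in truck 4; 43 kg remain.
Put 26 kg in truck 4; 17 kg remain.
Put 18 kg in truck 5; 82 kg remain.
Put 25 kg in truck 5; 57 kg remain.
Put 74 kg in truck 6; 26 kg remain.
6 trucks × 100 kg = 600 kg; used 426 kg; unused 174 kg.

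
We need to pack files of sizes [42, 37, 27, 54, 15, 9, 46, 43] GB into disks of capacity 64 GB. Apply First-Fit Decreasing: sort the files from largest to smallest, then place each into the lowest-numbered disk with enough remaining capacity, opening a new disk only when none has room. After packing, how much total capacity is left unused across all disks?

47

Sorted descending: 54, 46, 43, 42, 37, 27, 15, 9.
54 GB → disk 1 (remaining 10 GB)
46 GB → disk 2 (remaining 18 GB)
43 GB → disk 3 (remaining 21 GB)
42 GB → disk 4 (remaining 22 GB)
37 GB → disk 5 (remaining 27 GB)
27 GB → disk 5 (remaining 0 GB)
15 GB → disk 2 (remaining 3 GB)
9 GB → disk 1 (remaining 1 GB)
5 disks × 64 GB = 320 GB; used 273 GB; unused 47 GB.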